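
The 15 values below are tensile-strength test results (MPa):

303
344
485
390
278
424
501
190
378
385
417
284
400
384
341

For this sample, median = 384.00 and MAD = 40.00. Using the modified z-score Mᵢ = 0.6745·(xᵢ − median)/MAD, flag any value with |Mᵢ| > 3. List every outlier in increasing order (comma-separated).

190

|Mᵢ| > 3 ⇔ |xᵢ − 384.00| > 3·40.00/0.6745 = 177.91.
So outliers lie outside [206.09, 561.91].
190: M = -3.27 → outlier.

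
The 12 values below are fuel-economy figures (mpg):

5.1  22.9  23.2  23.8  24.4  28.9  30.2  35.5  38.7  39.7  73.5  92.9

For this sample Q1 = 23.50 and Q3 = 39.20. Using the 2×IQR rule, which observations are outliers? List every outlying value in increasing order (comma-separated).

IQR = Q3 − Q1 = 39.20 − 23.50 = 15.70.
Lower fence = Q1 − 2·IQR = 23.50 − 31.40 = -7.90.
Upper fence = Q3 + 2·IQR = 39.20 + 31.40 = 70.60.
73.5 > 70.60 → outlier.
92.9 > 70.60 → outlier.
All remaining values lie within [-7.90, 70.60].

73.5, 92.9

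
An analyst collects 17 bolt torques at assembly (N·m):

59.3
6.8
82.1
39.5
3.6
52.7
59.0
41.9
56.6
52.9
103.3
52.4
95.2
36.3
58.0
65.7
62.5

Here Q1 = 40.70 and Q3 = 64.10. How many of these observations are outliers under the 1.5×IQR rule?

2

IQR = 23.40; fences at 40.70 − 35.10 = 5.60 and 64.10 + 35.10 = 99.20.
Outside the cutoffs: 3.6, 103.3.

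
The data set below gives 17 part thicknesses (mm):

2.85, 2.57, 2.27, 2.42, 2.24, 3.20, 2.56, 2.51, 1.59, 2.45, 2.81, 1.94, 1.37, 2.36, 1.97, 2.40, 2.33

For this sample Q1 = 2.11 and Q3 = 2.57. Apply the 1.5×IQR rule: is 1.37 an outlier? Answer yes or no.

yes

IQR = Q3 − Q1 = 2.57 − 2.11 = 0.46.
Lower fence = Q1 − 1.5·IQR = 2.11 − 0.69 = 1.42.
Upper fence = Q3 + 1.5·IQR = 2.57 + 0.69 = 3.26.
1.37 lies below the lower fence.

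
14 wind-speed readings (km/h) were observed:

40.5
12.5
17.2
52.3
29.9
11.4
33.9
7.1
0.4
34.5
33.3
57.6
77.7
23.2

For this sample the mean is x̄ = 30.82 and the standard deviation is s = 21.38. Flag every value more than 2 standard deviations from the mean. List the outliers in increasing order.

Cutoffs at x̄ ± 2s: 30.82 ± 2·21.38 = [-11.94, 73.58].
77.7: z = 2.19, |z| > 2 → outlier.
Every other value lies within [-11.94, 73.58].

77.7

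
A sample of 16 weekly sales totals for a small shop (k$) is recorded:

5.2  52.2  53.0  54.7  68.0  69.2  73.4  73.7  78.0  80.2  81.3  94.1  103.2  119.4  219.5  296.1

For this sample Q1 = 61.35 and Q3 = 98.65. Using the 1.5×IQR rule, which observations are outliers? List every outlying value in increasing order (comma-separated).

5.2, 219.5, 296.1

IQR = Q3 − Q1 = 98.65 − 61.35 = 37.30.
Lower fence = Q1 − 1.5·IQR = 61.35 − 55.95 = 5.40.
Upper fence = Q3 + 1.5·IQR = 98.65 + 55.95 = 154.60.
5.2 < 5.40 → outlier.
219.5 > 154.60 → outlier.
296.1 > 154.60 → outlier.
All remaining values lie within [5.40, 154.60].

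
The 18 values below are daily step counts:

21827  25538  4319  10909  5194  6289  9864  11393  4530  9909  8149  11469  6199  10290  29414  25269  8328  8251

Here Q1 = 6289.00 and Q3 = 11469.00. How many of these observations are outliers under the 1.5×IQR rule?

IQR = 5180.00; fences at 6289.00 − 7770.00 = -1481.00 and 11469.00 + 7770.00 = 19239.00.
Outside the cutoffs: 21827, 25269, 25538, 29414.

4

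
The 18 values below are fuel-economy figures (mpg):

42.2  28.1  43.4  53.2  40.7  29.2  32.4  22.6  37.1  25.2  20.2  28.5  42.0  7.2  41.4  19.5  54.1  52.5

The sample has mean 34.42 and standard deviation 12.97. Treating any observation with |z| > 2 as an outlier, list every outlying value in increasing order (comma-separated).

Cutoffs at x̄ ± 2s: 34.42 ± 2·12.97 = [8.48, 60.36].
7.2: z = -2.10, |z| > 2 → outlier.
Every other value lies within [8.48, 60.36].

7.2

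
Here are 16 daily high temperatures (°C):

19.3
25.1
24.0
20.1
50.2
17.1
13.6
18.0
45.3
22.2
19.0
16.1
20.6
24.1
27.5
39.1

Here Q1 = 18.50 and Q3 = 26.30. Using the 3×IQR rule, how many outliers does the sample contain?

IQR = 7.80; fences at 18.50 − 23.40 = -4.90 and 26.30 + 23.40 = 49.70.
Outside the cutoffs: 50.2.

1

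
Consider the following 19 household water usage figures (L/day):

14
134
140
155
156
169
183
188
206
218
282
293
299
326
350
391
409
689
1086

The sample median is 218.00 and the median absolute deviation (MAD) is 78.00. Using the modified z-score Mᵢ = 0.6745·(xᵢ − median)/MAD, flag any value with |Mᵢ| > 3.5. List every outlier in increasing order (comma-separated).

|Mᵢ| > 3.5 ⇔ |xᵢ − 218.00| > 3.5·78.00/0.6745 = 404.74.
So outliers lie outside [-186.74, 622.74].
689: M = 4.07 → outlier.
1086: M = 7.51 → outlier.

689, 1086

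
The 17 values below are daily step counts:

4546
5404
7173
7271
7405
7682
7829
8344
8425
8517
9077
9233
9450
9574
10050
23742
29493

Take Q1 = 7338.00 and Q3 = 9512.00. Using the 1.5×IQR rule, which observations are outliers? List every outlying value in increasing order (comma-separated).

23742, 29493

IQR = Q3 − Q1 = 9512.00 − 7338.00 = 2174.00.
Lower fence = Q1 − 1.5·IQR = 7338.00 − 3261.00 = 4077.00.
Upper fence = Q3 + 1.5·IQR = 9512.00 + 3261.00 = 12773.00.
23742 > 12773.00 → outlier.
29493 > 12773.00 → outlier.
All remaining values lie within [4077.00, 12773.00].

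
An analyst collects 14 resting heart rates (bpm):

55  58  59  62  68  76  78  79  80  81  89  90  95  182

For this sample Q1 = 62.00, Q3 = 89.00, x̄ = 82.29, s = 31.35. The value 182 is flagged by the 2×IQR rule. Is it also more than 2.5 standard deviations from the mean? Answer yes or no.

yes

z = (182 − 82.29) / 31.35 = 3.18.
|z| = 3.18 > 2.5.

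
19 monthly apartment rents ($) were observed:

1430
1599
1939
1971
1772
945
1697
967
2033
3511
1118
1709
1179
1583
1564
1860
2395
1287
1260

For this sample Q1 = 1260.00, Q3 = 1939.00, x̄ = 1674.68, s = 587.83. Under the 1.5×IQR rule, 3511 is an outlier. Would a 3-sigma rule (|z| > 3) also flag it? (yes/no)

z = (3511 − 1674.68) / 587.83 = 3.12.
|z| = 3.12 > 3.

yes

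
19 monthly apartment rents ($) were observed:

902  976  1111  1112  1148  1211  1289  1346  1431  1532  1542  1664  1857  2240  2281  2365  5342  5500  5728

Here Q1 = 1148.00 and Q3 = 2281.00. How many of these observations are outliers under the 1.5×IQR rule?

IQR = 1133.00; fences at 1148.00 − 1699.50 = -551.50 and 2281.00 + 1699.50 = 3980.50.
Outside the cutoffs: 5342, 5500, 5728.

3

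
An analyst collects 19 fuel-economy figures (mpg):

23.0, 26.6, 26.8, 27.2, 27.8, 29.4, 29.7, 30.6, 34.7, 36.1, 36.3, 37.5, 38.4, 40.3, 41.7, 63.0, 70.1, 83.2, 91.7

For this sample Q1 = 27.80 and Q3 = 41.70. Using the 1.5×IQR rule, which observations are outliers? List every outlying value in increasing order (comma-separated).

IQR = Q3 − Q1 = 41.70 − 27.80 = 13.90.
Lower fence = Q1 − 1.5·IQR = 27.80 − 20.85 = 6.95.
Upper fence = Q3 + 1.5·IQR = 41.70 + 20.85 = 62.55.
63.0 > 62.55 → outlier.
70.1 > 62.55 → outlier.
83.2 > 62.55 → outlier.
91.7 > 62.55 → outlier.
All remaining values lie within [6.95, 62.55].

63.0, 70.1, 83.2, 91.7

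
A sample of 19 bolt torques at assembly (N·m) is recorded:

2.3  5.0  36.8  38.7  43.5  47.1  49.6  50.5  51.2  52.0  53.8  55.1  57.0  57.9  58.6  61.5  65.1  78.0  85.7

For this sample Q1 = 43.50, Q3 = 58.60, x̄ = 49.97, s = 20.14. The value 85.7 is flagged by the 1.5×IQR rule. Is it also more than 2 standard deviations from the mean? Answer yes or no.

no

z = (85.7 − 49.97) / 20.14 = 1.77.
|z| = 1.77 ≤ 2.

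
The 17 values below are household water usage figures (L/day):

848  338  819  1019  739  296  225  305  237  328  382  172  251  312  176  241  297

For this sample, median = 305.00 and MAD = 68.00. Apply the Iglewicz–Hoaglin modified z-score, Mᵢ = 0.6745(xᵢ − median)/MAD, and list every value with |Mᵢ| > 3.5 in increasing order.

739, 819, 848, 1019

|Mᵢ| > 3.5 ⇔ |xᵢ − 305.00| > 3.5·68.00/0.6745 = 352.85.
So outliers lie outside [-47.85, 657.85].
739: M = 4.30 → outlier.
819: M = 5.10 → outlier.
848: M = 5.39 → outlier.
1019: M = 7.08 → outlier.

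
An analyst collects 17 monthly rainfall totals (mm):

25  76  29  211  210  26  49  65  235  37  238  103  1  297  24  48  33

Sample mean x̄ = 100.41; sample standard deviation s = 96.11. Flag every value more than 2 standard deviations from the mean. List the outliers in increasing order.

Cutoffs at x̄ ± 2s: 100.41 ± 2·96.11 = [-91.81, 292.63].
297: z = 2.05, |z| > 2 → outlier.
Every other value lies within [-91.81, 292.63].

297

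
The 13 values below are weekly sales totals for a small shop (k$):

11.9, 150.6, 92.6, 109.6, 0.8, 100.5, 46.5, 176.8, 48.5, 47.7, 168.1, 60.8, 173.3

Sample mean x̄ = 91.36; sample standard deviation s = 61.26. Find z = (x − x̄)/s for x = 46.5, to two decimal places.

-0.73

z = (46.5 − 91.36) / 61.26 = -0.73.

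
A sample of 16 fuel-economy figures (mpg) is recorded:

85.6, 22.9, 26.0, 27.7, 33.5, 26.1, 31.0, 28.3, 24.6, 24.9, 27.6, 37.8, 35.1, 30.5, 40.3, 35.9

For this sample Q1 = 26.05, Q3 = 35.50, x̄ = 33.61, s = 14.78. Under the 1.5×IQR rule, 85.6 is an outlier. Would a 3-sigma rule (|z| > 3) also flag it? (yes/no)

z = (85.6 − 33.61) / 14.78 = 3.52.
|z| = 3.52 > 3.

yes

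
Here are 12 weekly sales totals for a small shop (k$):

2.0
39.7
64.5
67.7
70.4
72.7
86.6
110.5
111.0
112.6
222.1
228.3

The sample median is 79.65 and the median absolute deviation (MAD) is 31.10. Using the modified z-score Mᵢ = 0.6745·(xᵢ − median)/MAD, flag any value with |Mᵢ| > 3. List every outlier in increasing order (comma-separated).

|Mᵢ| > 3 ⇔ |xᵢ − 79.65| > 3·31.10/0.6745 = 138.32.
So outliers lie outside [-58.67, 217.97].
222.1: M = 3.09 → outlier.
228.3: M = 3.22 → outlier.

222.1, 228.3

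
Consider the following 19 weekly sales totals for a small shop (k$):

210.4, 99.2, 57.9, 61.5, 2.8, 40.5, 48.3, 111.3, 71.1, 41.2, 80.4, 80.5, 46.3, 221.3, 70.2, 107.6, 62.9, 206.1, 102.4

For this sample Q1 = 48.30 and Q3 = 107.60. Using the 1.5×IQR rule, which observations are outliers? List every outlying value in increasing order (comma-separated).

206.1, 210.4, 221.3

IQR = Q3 − Q1 = 107.60 − 48.30 = 59.30.
Lower fence = Q1 − 1.5·IQR = 48.30 − 88.95 = -40.65.
Upper fence = Q3 + 1.5·IQR = 107.60 + 88.95 = 196.55.
206.1 > 196.55 → outlier.
210.4 > 196.55 → outlier.
221.3 > 196.55 → outlier.
All remaining values lie within [-40.65, 196.55].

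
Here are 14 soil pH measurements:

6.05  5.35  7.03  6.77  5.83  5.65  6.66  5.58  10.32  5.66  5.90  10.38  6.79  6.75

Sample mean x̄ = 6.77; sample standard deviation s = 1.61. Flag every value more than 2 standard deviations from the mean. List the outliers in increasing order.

10.32, 10.38

Cutoffs at x̄ ± 2s: 6.77 ± 2·1.61 = [3.55, 9.99].
10.32: z = 2.20, |z| > 2 → outlier.
10.38: z = 2.24, |z| > 2 → outlier.
Every other value lies within [3.55, 9.99].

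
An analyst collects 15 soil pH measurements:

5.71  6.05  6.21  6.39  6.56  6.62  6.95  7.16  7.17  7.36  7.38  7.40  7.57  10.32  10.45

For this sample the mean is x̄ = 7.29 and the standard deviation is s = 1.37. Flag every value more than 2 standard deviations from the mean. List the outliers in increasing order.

10.32, 10.45

Cutoffs at x̄ ± 2s: 7.29 ± 2·1.37 = [4.55, 10.03].
10.32: z = 2.21, |z| > 2 → outlier.
10.45: z = 2.31, |z| > 2 → outlier.
Every other value lies within [4.55, 10.03].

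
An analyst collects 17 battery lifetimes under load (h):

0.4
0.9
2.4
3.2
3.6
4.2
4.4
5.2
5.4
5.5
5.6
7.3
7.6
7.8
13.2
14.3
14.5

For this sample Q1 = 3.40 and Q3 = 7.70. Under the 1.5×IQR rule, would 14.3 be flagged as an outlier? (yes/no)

IQR = Q3 − Q1 = 7.70 − 3.40 = 4.30.
Lower fence = Q1 − 1.5·IQR = 3.40 − 6.45 = -3.05.
Upper fence = Q3 + 1.5·IQR = 7.70 + 6.45 = 14.15.
14.3 lies above the upper fence.

yes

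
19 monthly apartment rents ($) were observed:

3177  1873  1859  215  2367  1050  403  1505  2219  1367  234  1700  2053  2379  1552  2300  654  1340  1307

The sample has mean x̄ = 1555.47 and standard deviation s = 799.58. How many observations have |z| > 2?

1

Cutoffs: x̄ ± 2s = [-43.69, 3154.63].
Outside the cutoffs: 3177.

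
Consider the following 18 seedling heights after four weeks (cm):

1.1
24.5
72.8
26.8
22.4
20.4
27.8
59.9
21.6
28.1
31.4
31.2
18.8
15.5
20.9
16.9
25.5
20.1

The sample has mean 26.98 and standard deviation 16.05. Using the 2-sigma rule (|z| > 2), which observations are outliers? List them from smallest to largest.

Cutoffs at x̄ ± 2s: 26.98 ± 2·16.05 = [-5.12, 59.08].
59.9: z = 2.05, |z| > 2 → outlier.
72.8: z = 2.85, |z| > 2 → outlier.
Every other value lies within [-5.12, 59.08].

59.9, 72.8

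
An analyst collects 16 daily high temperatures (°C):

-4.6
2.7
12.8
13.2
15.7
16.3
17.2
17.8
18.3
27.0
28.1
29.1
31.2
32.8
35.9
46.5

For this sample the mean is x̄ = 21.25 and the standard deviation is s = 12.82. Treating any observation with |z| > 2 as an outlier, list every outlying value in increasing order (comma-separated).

-4.6

Cutoffs at x̄ ± 2s: 21.25 ± 2·12.82 = [-4.39, 46.89].
-4.6: z = -2.02, |z| > 2 → outlier.
Every other value lies within [-4.39, 46.89].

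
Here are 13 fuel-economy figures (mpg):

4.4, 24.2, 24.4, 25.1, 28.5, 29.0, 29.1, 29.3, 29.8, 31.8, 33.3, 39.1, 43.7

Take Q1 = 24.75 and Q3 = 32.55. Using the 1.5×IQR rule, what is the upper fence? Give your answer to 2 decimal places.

IQR = Q3 − Q1 = 32.55 − 24.75 = 7.80.
Lower fence = Q1 − 1.5·IQR = 24.75 − 11.70 = 13.05.
Upper fence = Q3 + 1.5·IQR = 32.55 + 11.70 = 44.25.

44.25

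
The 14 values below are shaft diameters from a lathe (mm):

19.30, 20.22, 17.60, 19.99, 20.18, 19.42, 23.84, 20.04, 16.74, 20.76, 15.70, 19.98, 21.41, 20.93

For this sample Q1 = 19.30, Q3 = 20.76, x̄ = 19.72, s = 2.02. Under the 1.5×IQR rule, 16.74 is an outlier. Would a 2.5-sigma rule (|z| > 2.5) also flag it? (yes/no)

no

z = (16.74 − 19.72) / 2.02 = -1.48.
|z| = 1.48 ≤ 2.5.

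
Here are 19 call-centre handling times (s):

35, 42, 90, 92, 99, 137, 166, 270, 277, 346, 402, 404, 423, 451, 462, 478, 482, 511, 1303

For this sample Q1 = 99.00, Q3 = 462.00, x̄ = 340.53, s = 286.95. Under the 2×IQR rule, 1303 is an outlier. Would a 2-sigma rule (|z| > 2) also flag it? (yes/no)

yes

z = (1303 − 340.53) / 286.95 = 3.35.
|z| = 3.35 > 2.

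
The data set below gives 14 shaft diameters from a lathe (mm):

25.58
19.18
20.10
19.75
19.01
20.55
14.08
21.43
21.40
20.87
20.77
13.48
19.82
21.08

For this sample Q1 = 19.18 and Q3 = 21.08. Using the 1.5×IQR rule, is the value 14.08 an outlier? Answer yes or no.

IQR = Q3 − Q1 = 21.08 − 19.18 = 1.90.
Lower fence = Q1 − 1.5·IQR = 19.18 − 2.85 = 16.33.
Upper fence = Q3 + 1.5·IQR = 21.08 + 2.85 = 23.93.
14.08 lies below the lower fence.

yes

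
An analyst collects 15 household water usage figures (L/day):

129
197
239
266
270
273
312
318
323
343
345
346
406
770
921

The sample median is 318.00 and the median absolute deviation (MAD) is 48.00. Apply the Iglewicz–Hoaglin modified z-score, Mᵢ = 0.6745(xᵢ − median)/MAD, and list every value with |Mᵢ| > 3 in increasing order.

770, 921

|Mᵢ| > 3 ⇔ |xᵢ − 318.00| > 3·48.00/0.6745 = 213.49.
So outliers lie outside [104.51, 531.49].
770: M = 6.35 → outlier.
921: M = 8.47 → outlier.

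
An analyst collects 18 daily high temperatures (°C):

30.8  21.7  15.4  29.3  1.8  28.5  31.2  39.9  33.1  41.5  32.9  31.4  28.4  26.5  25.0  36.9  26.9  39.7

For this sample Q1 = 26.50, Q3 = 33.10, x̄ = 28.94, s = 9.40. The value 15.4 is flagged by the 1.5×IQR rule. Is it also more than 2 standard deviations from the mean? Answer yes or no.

z = (15.4 − 28.94) / 9.40 = -1.44.
|z| = 1.44 ≤ 2.

no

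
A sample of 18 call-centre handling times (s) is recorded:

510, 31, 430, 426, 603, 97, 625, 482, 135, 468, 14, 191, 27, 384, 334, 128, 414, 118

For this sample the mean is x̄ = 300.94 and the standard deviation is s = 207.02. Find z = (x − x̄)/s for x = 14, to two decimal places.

-1.39

z = (14 − 300.94) / 207.02 = -1.39.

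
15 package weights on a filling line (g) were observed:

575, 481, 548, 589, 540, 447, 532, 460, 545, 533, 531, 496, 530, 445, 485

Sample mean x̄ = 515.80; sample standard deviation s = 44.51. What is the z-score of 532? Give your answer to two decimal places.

0.36

z = (532 − 515.80) / 44.51 = 0.36.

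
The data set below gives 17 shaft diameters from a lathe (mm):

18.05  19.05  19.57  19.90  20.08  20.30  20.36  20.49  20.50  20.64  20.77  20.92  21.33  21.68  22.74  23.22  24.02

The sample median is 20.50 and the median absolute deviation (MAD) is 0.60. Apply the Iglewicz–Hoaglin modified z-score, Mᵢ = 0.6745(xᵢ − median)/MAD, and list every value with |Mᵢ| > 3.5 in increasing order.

|Mᵢ| > 3.5 ⇔ |xᵢ − 20.50| > 3.5·0.60/0.6745 = 3.11.
So outliers lie outside [17.39, 23.61].
24.02: M = 3.96 → outlier.

24.02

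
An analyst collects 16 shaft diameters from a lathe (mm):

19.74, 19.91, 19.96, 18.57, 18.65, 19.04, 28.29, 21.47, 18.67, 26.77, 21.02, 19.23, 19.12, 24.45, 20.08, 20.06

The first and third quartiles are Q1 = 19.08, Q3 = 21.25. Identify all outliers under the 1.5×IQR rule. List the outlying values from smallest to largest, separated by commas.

26.77, 28.29

IQR = Q3 − Q1 = 21.25 − 19.08 = 2.17.
Lower fence = Q1 − 1.5·IQR = 19.08 − 3.255 = 15.825.
Upper fence = Q3 + 1.5·IQR = 21.25 + 3.255 = 24.505.
26.77 > 24.505 → outlier.
28.29 > 24.505 → outlier.
All remaining values lie within [15.825, 24.505].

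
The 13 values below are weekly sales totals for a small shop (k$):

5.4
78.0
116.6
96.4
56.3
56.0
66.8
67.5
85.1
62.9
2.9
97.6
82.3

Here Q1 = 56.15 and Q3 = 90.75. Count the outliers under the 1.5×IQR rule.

1

IQR = 34.60; fences at 56.15 − 51.90 = 4.25 and 90.75 + 51.90 = 142.65.
Outside the cutoffs: 2.9.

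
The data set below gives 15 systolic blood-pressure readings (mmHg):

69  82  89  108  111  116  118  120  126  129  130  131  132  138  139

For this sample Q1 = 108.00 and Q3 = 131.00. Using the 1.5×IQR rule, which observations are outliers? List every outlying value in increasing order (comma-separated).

69

IQR = Q3 − Q1 = 131.00 − 108.00 = 23.00.
Lower fence = Q1 − 1.5·IQR = 108.00 − 34.50 = 73.50.
Upper fence = Q3 + 1.5·IQR = 131.00 + 34.50 = 165.50.
69 < 73.50 → outlier.
All remaining values lie within [73.50, 165.50].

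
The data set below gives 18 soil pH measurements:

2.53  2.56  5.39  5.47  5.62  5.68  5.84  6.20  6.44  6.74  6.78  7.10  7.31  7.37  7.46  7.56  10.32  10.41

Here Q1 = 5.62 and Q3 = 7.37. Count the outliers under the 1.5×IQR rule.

4

IQR = 1.75; fences at 5.62 − 2.625 = 2.995 and 7.37 + 2.625 = 9.995.
Outside the cutoffs: 2.53, 2.56, 10.32, 10.41.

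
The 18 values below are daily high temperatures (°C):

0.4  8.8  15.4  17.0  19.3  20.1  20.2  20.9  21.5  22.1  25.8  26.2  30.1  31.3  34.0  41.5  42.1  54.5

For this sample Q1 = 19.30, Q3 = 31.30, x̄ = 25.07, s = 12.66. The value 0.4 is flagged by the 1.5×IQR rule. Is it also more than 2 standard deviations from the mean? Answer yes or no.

z = (0.4 − 25.07) / 12.66 = -1.95.
|z| = 1.95 ≤ 2.

no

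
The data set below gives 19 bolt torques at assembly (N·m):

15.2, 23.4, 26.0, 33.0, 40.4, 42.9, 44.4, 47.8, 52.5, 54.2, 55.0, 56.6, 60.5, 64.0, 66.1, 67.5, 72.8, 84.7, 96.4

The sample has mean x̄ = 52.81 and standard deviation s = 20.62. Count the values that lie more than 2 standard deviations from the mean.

1

Cutoffs: x̄ ± 2s = [11.57, 94.05].
Outside the cutoffs: 96.4.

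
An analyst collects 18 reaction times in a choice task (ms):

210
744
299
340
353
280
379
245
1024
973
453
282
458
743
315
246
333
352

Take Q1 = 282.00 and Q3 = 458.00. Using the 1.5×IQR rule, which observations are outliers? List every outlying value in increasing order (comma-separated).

IQR = Q3 − Q1 = 458.00 − 282.00 = 176.00.
Lower fence = Q1 − 1.5·IQR = 282.00 − 264.00 = 18.00.
Upper fence = Q3 + 1.5·IQR = 458.00 + 264.00 = 722.00.
743 > 722.00 → outlier.
744 > 722.00 → outlier.
973 > 722.00 → outlier.
1024 > 722.00 → outlier.
All remaining values lie within [18.00, 722.00].

743, 744, 973, 1024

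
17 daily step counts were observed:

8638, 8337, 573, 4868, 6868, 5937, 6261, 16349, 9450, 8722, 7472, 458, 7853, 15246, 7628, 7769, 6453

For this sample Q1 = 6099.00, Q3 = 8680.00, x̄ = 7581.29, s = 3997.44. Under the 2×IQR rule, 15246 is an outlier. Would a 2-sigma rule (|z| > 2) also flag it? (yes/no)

z = (15246 − 7581.29) / 3997.44 = 1.92.
|z| = 1.92 ≤ 2.

no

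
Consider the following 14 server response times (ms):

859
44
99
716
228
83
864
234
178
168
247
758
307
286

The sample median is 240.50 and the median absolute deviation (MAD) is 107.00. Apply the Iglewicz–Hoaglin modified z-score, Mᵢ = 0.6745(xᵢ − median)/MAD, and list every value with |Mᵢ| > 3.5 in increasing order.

859, 864

|Mᵢ| > 3.5 ⇔ |xᵢ − 240.50| > 3.5·107.00/0.6745 = 555.23.
So outliers lie outside [-314.73, 795.73].
859: M = 3.90 → outlier.
864: M = 3.93 → outlier.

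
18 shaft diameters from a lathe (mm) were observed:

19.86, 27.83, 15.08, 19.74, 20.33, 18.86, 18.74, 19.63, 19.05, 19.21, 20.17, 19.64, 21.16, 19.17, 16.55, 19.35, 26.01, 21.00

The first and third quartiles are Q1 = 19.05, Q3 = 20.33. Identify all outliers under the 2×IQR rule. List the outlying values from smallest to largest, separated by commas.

IQR = Q3 − Q1 = 20.33 − 19.05 = 1.28.
Lower fence = Q1 − 2·IQR = 19.05 − 2.56 = 16.49.
Upper fence = Q3 + 2·IQR = 20.33 + 2.56 = 22.89.
15.08 < 16.49 → outlier.
26.01 > 22.89 → outlier.
27.83 > 22.89 → outlier.
All remaining values lie within [16.49, 22.89].

15.08, 26.01, 27.83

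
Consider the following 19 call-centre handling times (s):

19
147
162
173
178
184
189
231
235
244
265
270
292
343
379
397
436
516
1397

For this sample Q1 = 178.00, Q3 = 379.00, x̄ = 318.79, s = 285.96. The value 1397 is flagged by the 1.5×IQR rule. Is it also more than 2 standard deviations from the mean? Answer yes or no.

yes

z = (1397 − 318.79) / 285.96 = 3.77.
|z| = 3.77 > 2.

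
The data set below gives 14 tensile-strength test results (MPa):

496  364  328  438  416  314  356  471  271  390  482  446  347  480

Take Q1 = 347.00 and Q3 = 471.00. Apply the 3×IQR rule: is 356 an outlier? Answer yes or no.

no

IQR = Q3 − Q1 = 471.00 − 347.00 = 124.00.
Lower fence = Q1 − 3·IQR = 347.00 − 372.00 = -25.00.
Upper fence = Q3 + 3·IQR = 471.00 + 372.00 = 843.00.
356 lies within [-25.00, 843.00].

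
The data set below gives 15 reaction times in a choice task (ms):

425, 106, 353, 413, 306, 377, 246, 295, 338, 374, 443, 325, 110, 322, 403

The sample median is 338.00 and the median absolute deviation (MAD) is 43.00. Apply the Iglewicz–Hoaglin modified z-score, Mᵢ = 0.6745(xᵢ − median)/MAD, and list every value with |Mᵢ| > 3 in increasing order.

106, 110

|Mᵢ| > 3 ⇔ |xᵢ − 338.00| > 3·43.00/0.6745 = 191.25.
So outliers lie outside [146.75, 529.25].
106: M = -3.64 → outlier.
110: M = -3.58 → outlier.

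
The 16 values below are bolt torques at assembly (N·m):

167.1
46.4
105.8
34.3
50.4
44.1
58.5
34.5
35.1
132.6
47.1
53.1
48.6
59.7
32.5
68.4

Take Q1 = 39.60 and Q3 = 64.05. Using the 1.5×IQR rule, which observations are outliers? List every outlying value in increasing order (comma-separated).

IQR = Q3 − Q1 = 64.05 − 39.60 = 24.45.
Lower fence = Q1 − 1.5·IQR = 39.60 − 36.675 = 2.925.
Upper fence = Q3 + 1.5·IQR = 64.05 + 36.675 = 100.725.
105.8 > 100.725 → outlier.
132.6 > 100.725 → outlier.
167.1 > 100.725 → outlier.
All remaining values lie within [2.925, 100.725].

105.8, 132.6, 167.1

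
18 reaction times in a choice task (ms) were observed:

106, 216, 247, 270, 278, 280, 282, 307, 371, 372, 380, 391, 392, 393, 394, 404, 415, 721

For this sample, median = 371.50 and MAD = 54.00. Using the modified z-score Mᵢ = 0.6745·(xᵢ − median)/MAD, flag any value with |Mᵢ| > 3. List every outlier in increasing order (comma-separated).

106, 721

|Mᵢ| > 3 ⇔ |xᵢ − 371.50| > 3·54.00/0.6745 = 240.18.
So outliers lie outside [131.32, 611.68].
106: M = -3.32 → outlier.
721: M = 4.37 → outlier.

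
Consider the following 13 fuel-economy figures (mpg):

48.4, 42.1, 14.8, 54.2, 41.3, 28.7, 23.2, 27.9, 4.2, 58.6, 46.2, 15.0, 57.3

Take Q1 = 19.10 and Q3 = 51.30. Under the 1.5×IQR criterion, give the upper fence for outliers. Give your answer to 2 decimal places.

IQR = Q3 − Q1 = 51.30 − 19.10 = 32.20.
Lower fence = Q1 − 1.5·IQR = 19.10 − 48.30 = -29.20.
Upper fence = Q3 + 1.5·IQR = 51.30 + 48.30 = 99.60.

99.60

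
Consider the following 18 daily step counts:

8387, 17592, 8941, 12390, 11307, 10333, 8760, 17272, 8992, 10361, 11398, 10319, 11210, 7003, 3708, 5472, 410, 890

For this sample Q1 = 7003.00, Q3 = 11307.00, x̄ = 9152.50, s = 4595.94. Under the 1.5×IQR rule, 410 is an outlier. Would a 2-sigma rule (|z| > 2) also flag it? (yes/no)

z = (410 − 9152.50) / 4595.94 = -1.90.
|z| = 1.90 ≤ 2.

no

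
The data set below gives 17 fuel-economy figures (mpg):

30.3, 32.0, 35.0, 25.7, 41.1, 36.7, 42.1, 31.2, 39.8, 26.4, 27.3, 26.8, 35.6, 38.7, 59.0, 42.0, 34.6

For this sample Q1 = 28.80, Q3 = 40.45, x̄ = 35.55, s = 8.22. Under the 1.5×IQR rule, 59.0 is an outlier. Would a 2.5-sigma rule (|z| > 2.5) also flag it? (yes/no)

z = (59.0 − 35.55) / 8.22 = 2.85.
|z| = 2.85 > 2.5.

yes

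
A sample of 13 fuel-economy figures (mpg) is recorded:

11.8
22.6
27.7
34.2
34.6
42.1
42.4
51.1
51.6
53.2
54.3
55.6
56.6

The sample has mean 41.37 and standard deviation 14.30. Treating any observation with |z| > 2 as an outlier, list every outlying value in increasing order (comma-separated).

11.8

Cutoffs at x̄ ± 2s: 41.37 ± 2·14.30 = [12.77, 69.97].
11.8: z = -2.07, |z| > 2 → outlier.
Every other value lies within [12.77, 69.97].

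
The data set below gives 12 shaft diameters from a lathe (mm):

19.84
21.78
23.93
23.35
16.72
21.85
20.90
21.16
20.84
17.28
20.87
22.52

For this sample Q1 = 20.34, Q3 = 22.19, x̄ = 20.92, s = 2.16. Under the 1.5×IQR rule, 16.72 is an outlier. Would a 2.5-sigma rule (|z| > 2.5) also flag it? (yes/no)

z = (16.72 − 20.92) / 2.16 = -1.94.
|z| = 1.94 ≤ 2.5.

no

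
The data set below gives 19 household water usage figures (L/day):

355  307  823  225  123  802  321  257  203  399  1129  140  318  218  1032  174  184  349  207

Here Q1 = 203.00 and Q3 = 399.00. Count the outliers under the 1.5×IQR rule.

IQR = 196.00; fences at 203.00 − 294.00 = -91.00 and 399.00 + 294.00 = 693.00.
Outside the cutoffs: 802, 823, 1032, 1129.

4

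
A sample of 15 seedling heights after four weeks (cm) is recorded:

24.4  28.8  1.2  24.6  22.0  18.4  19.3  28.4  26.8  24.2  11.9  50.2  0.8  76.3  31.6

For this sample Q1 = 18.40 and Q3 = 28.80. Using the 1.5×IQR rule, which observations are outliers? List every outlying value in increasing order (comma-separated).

0.8, 1.2, 50.2, 76.3

IQR = Q3 − Q1 = 28.80 − 18.40 = 10.40.
Lower fence = Q1 − 1.5·IQR = 18.40 − 15.60 = 2.80.
Upper fence = Q3 + 1.5·IQR = 28.80 + 15.60 = 44.40.
0.8 < 2.80 → outlier.
1.2 < 2.80 → outlier.
50.2 > 44.40 → outlier.
76.3 > 44.40 → outlier.
All remaining values lie within [2.80, 44.40].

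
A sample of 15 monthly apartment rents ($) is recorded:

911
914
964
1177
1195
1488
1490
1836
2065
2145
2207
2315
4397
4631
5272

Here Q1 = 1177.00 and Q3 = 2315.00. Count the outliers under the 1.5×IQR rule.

IQR = 1138.00; fences at 1177.00 − 1707.00 = -530.00 and 2315.00 + 1707.00 = 4022.00.
Outside the cutoffs: 4397, 4631, 5272.

3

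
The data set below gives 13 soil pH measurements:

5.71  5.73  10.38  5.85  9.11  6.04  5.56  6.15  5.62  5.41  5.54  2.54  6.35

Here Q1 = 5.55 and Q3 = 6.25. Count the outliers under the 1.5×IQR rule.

3

IQR = 0.70; fences at 5.55 − 1.05 = 4.50 and 6.25 + 1.05 = 7.30.
Outside the cutoffs: 2.54, 9.11, 10.38.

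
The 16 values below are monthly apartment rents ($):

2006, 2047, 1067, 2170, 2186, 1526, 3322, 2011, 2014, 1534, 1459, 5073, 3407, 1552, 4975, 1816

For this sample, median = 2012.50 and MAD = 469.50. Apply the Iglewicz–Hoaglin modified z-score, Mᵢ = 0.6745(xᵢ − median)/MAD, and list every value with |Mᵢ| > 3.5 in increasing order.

4975, 5073

|Mᵢ| > 3.5 ⇔ |xᵢ − 2012.50| > 3.5·469.50/0.6745 = 2436.25.
So outliers lie outside [-423.75, 4448.75].
4975: M = 4.26 → outlier.
5073: M = 4.40 → outlier.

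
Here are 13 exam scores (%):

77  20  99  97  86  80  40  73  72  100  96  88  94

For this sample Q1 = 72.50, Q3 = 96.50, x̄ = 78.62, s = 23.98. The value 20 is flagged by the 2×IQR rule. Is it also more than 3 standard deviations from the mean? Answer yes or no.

no

z = (20 − 78.62) / 23.98 = -2.44.
|z| = 2.44 ≤ 3.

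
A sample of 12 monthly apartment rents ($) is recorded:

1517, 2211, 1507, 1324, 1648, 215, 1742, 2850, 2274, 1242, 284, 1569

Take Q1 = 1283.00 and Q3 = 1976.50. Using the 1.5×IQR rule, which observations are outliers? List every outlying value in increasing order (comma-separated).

IQR = Q3 − Q1 = 1976.50 − 1283.00 = 693.50.
Lower fence = Q1 − 1.5·IQR = 1283.00 − 1040.25 = 242.75.
Upper fence = Q3 + 1.5·IQR = 1976.50 + 1040.25 = 3016.75.
215 < 242.75 → outlier.
All remaining values lie within [242.75, 3016.75].

215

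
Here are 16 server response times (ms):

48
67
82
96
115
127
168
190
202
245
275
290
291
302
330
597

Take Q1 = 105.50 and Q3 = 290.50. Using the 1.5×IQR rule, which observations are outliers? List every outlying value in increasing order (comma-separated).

IQR = Q3 − Q1 = 290.50 − 105.50 = 185.00.
Lower fence = Q1 − 1.5·IQR = 105.50 − 277.50 = -172.00.
Upper fence = Q3 + 1.5·IQR = 290.50 + 277.50 = 568.00.
597 > 568.00 → outlier.
All remaining values lie within [-172.00, 568.00].

597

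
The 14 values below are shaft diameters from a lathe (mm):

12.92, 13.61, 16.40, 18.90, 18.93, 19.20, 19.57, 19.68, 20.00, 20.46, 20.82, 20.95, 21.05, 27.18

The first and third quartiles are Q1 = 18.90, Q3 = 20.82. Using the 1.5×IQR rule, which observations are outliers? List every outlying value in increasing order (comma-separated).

12.92, 13.61, 27.18

IQR = Q3 − Q1 = 20.82 − 18.90 = 1.92.
Lower fence = Q1 − 1.5·IQR = 18.90 − 2.88 = 16.02.
Upper fence = Q3 + 1.5·IQR = 20.82 + 2.88 = 23.70.
12.92 < 16.02 → outlier.
13.61 < 16.02 → outlier.
27.18 > 23.70 → outlier.
All remaining values lie within [16.02, 23.70].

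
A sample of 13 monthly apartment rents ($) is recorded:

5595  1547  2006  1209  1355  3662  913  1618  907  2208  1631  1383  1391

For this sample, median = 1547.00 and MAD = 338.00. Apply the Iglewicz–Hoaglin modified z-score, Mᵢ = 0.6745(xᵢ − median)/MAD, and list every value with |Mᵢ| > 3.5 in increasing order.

|Mᵢ| > 3.5 ⇔ |xᵢ − 1547.00| > 3.5·338.00/0.6745 = 1753.89.
So outliers lie outside [-206.89, 3300.89].
3662: M = 4.22 → outlier.
5595: M = 8.08 → outlier.

3662, 5595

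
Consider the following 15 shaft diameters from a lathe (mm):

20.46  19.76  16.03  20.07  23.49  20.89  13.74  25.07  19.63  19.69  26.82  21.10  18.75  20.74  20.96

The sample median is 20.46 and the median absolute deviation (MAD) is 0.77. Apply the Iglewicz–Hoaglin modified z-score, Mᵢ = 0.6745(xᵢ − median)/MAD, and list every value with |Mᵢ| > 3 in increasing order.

|Mᵢ| > 3 ⇔ |xᵢ − 20.46| > 3·0.77/0.6745 = 3.42.
So outliers lie outside [17.04, 23.88].
13.74: M = -5.89 → outlier.
16.03: M = -3.88 → outlier.
25.07: M = 4.04 → outlier.
26.82: M = 5.57 → outlier.

13.74, 16.03, 25.07, 26.82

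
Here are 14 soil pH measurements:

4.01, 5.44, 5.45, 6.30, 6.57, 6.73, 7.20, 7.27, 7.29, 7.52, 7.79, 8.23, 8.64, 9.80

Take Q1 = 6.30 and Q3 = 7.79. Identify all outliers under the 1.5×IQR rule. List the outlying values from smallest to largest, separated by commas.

IQR = Q3 − Q1 = 7.79 − 6.30 = 1.49.
Lower fence = Q1 − 1.5·IQR = 6.30 − 2.235 = 4.065.
Upper fence = Q3 + 1.5·IQR = 7.79 + 2.235 = 10.025.
4.01 < 4.065 → outlier.
All remaining values lie within [4.065, 10.025].

4.01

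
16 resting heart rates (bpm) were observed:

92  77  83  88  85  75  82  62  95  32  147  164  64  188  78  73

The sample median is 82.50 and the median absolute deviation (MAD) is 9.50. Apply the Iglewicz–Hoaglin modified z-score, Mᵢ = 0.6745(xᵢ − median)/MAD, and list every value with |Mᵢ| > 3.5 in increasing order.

|Mᵢ| > 3.5 ⇔ |xᵢ − 82.50| > 3.5·9.50/0.6745 = 49.30.
So outliers lie outside [33.20, 131.80].
32: M = -3.59 → outlier.
147: M = 4.58 → outlier.
164: M = 5.79 → outlier.
188: M = 7.49 → outlier.

32, 147, 164, 188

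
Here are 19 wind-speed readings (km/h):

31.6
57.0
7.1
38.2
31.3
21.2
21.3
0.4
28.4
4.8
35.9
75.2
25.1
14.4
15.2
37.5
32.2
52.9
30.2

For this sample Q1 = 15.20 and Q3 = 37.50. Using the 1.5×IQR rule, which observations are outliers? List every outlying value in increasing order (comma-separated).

75.2

IQR = Q3 − Q1 = 37.50 − 15.20 = 22.30.
Lower fence = Q1 − 1.5·IQR = 15.20 − 33.45 = -18.25.
Upper fence = Q3 + 1.5·IQR = 37.50 + 33.45 = 70.95.
75.2 > 70.95 → outlier.
All remaining values lie within [-18.25, 70.95].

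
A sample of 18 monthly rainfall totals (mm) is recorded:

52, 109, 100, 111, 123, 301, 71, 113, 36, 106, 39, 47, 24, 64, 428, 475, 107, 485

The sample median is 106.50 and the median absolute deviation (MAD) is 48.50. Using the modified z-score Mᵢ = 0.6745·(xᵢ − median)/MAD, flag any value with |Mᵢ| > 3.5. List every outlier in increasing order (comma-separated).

|Mᵢ| > 3.5 ⇔ |xᵢ − 106.50| > 3.5·48.50/0.6745 = 251.67.
So outliers lie outside [-145.17, 358.17].
428: M = 4.47 → outlier.
475: M = 5.12 → outlier.
485: M = 5.26 → outlier.

428, 475, 485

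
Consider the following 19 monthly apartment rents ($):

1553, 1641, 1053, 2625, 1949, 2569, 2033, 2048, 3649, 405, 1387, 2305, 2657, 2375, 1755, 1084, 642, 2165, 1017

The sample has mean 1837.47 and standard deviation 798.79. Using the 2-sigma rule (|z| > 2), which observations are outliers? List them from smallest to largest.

Cutoffs at x̄ ± 2s: 1837.47 ± 2·798.79 = [239.89, 3435.05].
3649: z = 2.27, |z| > 2 → outlier.
Every other value lies within [239.89, 3435.05].

3649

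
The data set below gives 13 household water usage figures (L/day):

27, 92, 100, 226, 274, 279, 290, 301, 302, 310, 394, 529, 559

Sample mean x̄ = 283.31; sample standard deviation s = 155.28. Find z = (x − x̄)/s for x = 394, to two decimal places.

z = (394 − 283.31) / 155.28 = 0.71.

0.71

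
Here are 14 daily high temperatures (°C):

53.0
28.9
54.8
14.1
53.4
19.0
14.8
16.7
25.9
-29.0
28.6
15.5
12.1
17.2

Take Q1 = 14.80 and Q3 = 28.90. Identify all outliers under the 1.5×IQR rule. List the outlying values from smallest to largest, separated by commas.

IQR = Q3 − Q1 = 28.90 − 14.80 = 14.10.
Lower fence = Q1 − 1.5·IQR = 14.80 − 21.15 = -6.35.
Upper fence = Q3 + 1.5·IQR = 28.90 + 21.15 = 50.05.
-29.0 < -6.35 → outlier.
53.0 > 50.05 → outlier.
53.4 > 50.05 → outlier.
54.8 > 50.05 → outlier.
All remaining values lie within [-6.35, 50.05].

-29.0, 53.0, 53.4, 54.8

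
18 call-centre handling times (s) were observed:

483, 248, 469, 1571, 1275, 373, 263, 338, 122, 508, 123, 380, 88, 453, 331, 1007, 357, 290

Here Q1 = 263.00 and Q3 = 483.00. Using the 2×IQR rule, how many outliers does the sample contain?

IQR = 220.00; fences at 263.00 − 440.00 = -177.00 and 483.00 + 440.00 = 923.00.
Outside the cutoffs: 1007, 1275, 1571.

3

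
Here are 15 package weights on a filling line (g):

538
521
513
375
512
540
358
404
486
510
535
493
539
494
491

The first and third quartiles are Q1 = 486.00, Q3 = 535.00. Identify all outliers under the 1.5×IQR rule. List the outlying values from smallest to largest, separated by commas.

358, 375, 404

IQR = Q3 − Q1 = 535.00 − 486.00 = 49.00.
Lower fence = Q1 − 1.5·IQR = 486.00 − 73.50 = 412.50.
Upper fence = Q3 + 1.5·IQR = 535.00 + 73.50 = 608.50.
358 < 412.50 → outlier.
375 < 412.50 → outlier.
404 < 412.50 → outlier.
All remaining values lie within [412.50, 608.50].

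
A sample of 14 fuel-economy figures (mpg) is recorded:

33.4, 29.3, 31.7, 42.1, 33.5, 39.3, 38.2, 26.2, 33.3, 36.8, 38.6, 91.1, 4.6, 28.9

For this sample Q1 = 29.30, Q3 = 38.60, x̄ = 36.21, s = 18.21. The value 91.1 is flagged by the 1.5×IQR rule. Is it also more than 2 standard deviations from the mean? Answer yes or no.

yes

z = (91.1 − 36.21) / 18.21 = 3.01.
|z| = 3.01 > 2.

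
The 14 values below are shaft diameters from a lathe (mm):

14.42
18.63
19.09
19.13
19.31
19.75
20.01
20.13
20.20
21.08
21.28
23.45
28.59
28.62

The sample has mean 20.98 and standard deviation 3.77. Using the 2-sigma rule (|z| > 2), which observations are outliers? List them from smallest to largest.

28.59, 28.62

Cutoffs at x̄ ± 2s: 20.98 ± 2·3.77 = [13.44, 28.52].
28.59: z = 2.02, |z| > 2 → outlier.
28.62: z = 2.03, |z| > 2 → outlier.
Every other value lies within [13.44, 28.52].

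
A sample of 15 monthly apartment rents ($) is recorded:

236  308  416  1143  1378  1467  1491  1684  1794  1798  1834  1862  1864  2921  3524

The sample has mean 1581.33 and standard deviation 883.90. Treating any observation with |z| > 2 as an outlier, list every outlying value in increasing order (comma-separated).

3524

Cutoffs at x̄ ± 2s: 1581.33 ± 2·883.90 = [-186.47, 3349.13].
3524: z = 2.20, |z| > 2 → outlier.
Every other value lies within [-186.47, 3349.13].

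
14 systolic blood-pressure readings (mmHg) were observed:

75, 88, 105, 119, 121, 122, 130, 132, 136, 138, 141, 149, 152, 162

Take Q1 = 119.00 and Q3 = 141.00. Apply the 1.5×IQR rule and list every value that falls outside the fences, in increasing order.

75

IQR = Q3 − Q1 = 141.00 − 119.00 = 22.00.
Lower fence = Q1 − 1.5·IQR = 119.00 − 33.00 = 86.00.
Upper fence = Q3 + 1.5·IQR = 141.00 + 33.00 = 174.00.
75 < 86.00 → outlier.
All remaining values lie within [86.00, 174.00].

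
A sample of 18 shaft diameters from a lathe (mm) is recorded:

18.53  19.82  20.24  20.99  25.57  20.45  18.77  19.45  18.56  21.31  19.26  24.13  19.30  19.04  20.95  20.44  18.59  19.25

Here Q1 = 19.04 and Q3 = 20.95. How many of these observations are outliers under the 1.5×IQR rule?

IQR = 1.91; fences at 19.04 − 2.865 = 16.175 and 20.95 + 2.865 = 23.815.
Outside the cutoffs: 24.13, 25.57.

2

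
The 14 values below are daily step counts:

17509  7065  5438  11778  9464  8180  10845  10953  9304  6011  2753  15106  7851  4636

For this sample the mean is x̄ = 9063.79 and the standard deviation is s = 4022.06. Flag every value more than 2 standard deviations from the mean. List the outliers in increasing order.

17509

Cutoffs at x̄ ± 2s: 9063.79 ± 2·4022.06 = [1019.67, 17107.91].
17509: z = 2.10, |z| > 2 → outlier.
Every other value lies within [1019.67, 17107.91].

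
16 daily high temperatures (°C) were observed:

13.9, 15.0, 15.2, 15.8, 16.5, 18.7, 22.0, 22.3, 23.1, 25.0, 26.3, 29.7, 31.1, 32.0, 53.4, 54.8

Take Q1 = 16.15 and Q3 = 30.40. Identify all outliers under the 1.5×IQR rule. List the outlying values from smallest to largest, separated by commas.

53.4, 54.8

IQR = Q3 − Q1 = 30.40 − 16.15 = 14.25.
Lower fence = Q1 − 1.5·IQR = 16.15 − 21.375 = -5.225.
Upper fence = Q3 + 1.5·IQR = 30.40 + 21.375 = 51.775.
53.4 > 51.775 → outlier.
54.8 > 51.775 → outlier.
All remaining values lie within [-5.225, 51.775].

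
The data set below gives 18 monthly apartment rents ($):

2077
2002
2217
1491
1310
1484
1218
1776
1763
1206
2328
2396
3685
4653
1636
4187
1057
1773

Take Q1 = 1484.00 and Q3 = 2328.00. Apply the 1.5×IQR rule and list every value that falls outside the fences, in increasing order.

IQR = Q3 − Q1 = 2328.00 − 1484.00 = 844.00.
Lower fence = Q1 − 1.5·IQR = 1484.00 − 1266.00 = 218.00.
Upper fence = Q3 + 1.5·IQR = 2328.00 + 1266.00 = 3594.00.
3685 > 3594.00 → outlier.
4187 > 3594.00 → outlier.
4653 > 3594.00 → outlier.
All remaining values lie within [218.00, 3594.00].

3685, 4187, 4653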